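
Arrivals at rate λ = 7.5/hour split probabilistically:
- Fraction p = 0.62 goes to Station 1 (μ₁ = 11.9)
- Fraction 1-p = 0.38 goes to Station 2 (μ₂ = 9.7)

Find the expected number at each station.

Effective rates: λ₁ = 7.5×0.62 = 4.65, λ₂ = 7.5×0.38 = 2.85
Station 1: ρ₁ = 4.65/11.9 = 0.39076, L₁ = ρ₁/(1-ρ₁) = 0.39076/(1-0.39076) = 0.6414
Station 2: ρ₂ = 2.85/9.7 = 0.293814, L₂ = ρ₂/(1-ρ₂) = 0.293814/(1-0.293814) = 0.4161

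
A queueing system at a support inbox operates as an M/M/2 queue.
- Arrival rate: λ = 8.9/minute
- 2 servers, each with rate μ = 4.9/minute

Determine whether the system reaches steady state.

Stability requires ρ = λ/(cμ) < 1
ρ = 8.9/(2 × 4.9) = 8.9/9.80 = 0.9082
Since 0.9082 < 1, the system is STABLE.
The servers are busy 90.82% of the time.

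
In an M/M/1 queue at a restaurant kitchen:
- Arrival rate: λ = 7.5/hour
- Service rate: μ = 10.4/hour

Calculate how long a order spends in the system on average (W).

First, compute utilization: ρ = λ/μ = 7.5/10.4 = 0.7212
For M/M/1: W = 1/(μ-λ)
W = 1/(10.4-7.5) = 1/2.90
W = 0.3448 hours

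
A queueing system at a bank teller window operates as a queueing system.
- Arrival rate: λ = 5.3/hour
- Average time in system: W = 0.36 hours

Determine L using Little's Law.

Little's Law: L = λW
L = 5.3 × 0.36 = 1.9080 transactions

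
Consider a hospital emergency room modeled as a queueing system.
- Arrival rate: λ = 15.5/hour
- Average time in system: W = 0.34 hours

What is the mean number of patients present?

Little's Law: L = λW
L = 15.5 × 0.34 = 5.2700 patients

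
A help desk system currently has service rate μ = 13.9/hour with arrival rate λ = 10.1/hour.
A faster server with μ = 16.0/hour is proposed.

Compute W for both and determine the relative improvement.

System 1: ρ₁ = 10.1/13.9 = 0.7266, W₁ = 1/(13.9-10.1) = 0.26316
System 2: ρ₂ = 10.1/16.0 = 0.6312, W₂ = 1/(16.0-10.1) = 0.16949
Improvement: (W₁-W₂)/W₁ = (0.26316-0.16949)/0.26316 = 35.59%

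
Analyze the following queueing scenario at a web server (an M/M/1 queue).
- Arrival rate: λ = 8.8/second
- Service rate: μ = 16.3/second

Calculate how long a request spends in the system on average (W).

First, compute utilization: ρ = λ/μ = 8.8/16.3 = 0.5399
For M/M/1: W = 1/(μ-λ)
W = 1/(16.3-8.8) = 1/7.50
W = 0.1333 seconds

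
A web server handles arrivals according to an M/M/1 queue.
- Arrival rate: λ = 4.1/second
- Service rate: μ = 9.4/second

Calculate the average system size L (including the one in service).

ρ = λ/μ = 4.1/9.4 = 0.4362
For M/M/1: L = λ/(μ-λ)
L = 4.1/(9.4-4.1) = 4.1/5.30
L = 0.7736 requests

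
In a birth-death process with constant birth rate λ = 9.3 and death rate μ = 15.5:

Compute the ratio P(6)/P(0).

For constant rates: P(n)/P(0) = (λ/μ)^n
P(6)/P(0) = (9.3/15.5)^6 = 0.6000^6 = 0.04666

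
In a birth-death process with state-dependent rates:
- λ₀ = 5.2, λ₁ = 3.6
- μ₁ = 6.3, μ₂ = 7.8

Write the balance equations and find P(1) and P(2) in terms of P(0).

Balance equations:
State 0: λ₀P₀ = μ₁P₁ → P₁ = (λ₀/μ₁)P₀ = (5.2/6.3)P₀ = 0.8254P₀
State 1: P₂ = (λ₀λ₁)/(μ₁μ₂)P₀ = (5.2×3.6)/(6.3×7.8)P₀ = 0.3810P₀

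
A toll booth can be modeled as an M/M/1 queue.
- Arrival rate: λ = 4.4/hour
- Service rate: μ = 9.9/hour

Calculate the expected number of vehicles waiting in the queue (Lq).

ρ = λ/μ = 4.4/9.9 = 0.4444
For M/M/1: Lq = λ²/(μ(μ-λ))
Lq = 19.36/(9.9 × 5.50)
Lq = 0.3556 vehicles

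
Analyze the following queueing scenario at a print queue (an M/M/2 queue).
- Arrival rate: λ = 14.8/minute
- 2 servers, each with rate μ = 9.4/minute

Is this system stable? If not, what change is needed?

Stability requires ρ = λ/(cμ) < 1
ρ = 14.8/(2 × 9.4) = 14.8/18.80 = 0.7872
Since 0.7872 < 1, the system is STABLE.
The servers are busy 78.72% of the time.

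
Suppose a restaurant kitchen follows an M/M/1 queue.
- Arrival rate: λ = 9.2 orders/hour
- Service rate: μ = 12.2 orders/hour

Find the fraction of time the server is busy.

Server utilization: ρ = λ/μ
ρ = 9.2/12.2 = 0.7541
The server is busy 75.41% of the time.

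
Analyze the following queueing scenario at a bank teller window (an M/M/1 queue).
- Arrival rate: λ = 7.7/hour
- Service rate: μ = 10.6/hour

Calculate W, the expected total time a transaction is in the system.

First, compute utilization: ρ = λ/μ = 7.7/10.6 = 0.7264
For M/M/1: W = 1/(μ-λ)
W = 1/(10.6-7.7) = 1/2.90
W = 0.3448 hours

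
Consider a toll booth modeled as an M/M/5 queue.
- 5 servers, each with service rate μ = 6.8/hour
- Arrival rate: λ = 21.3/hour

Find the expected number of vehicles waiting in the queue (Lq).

Traffic intensity: ρ = λ/(cμ) = 21.3/(5×6.8) = 0.6265
Since ρ = 0.6265 < 1, system is stable.
Offered load a = λ/μ = cρ = 21.3/6.8 = 3.1324
P₀ = [ Σₙ₌₀^4 aⁿ/n! + a^5/(5!(1-ρ)) ]⁻¹
Σ = a^0/0! + a^1/1! + a^2/2! + a^3/3! + a^4/4! = 1.00000 + 3.13235 + 4.90582 + 5.12225 + 4.01117 = 18.1716
a^5/(5!(1-ρ)) = 301.5459/(120 × 0.37353) = 6.7274
P₀ = 1/(18.1716 + 6.7274) = 0.04016
Lq = P₀·a^5·ρ / (5!(1-ρ)²) = 0.04016226 × 301.5459 × 0.6264706 / (120 × 0.1395242) = 0.4531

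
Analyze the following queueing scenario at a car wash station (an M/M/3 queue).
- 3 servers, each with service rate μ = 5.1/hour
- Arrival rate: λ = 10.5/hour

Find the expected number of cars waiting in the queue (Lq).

Traffic intensity: ρ = λ/(cμ) = 10.5/(3×5.1) = 0.6863
Since ρ = 0.6863 < 1, system is stable.
Offered load a = λ/μ = cρ = 10.5/5.1 = 2.0588
P₀ = [ Σₙ₌₀^2 aⁿ/n! + a^3/(3!(1-ρ)) ]⁻¹
Σ = a^0/0! + a^1/1! + a^2/2! = 1.0000 + 2.0588 + 2.1194 = 5.1782
a^3/(3!(1-ρ)) = 8.72685/(6 × 0.313725) = 4.6361
P₀ = 1/(5.1782 + 4.6361) = 0.1019
Lq = P₀·a^3·ρ / (3!(1-ρ)²) = 0.10189 × 8.7268 × 0.68627 / (6 × 0.098424) = 1.0333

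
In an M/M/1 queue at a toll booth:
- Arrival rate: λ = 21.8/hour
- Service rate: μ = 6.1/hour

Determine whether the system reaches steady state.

Stability requires ρ = λ/(cμ) < 1
ρ = 21.8/(1 × 6.1) = 21.8/6.10 = 3.5738
Since 3.5738 ≥ 1, the system is UNSTABLE.
Queue grows without bound. Need μ > λ = 21.8.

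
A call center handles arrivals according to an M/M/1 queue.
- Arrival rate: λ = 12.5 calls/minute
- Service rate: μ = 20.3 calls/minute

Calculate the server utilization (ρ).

Server utilization: ρ = λ/μ
ρ = 12.5/20.3 = 0.6158
The server is busy 61.58% of the time.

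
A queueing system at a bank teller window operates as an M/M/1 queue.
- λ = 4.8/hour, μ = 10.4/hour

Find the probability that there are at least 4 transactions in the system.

ρ = λ/μ = 4.8/10.4 = 0.46154
P(N ≥ n) = ρⁿ
P(N ≥ 4) = 0.46154^4
P(N ≥ 4) = 0.04538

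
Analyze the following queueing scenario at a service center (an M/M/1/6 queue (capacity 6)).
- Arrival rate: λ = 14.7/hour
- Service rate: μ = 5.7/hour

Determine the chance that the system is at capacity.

ρ = λ/μ = 14.7/5.7 = 2.57895
P₀ = (1-ρ)/(1-ρ^(K+1)) = (1-2.57895)/(1-2.57895^7) = -1.5789/-757.7531 = 0.002084
P_K = P₀×ρ^K = 0.002084 × 2.57895^6 = 0.002084 × 294.2101 = 0.6131
Blocking probability = 61.31%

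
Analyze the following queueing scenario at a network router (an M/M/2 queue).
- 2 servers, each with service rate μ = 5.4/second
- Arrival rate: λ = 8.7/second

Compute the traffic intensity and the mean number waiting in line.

Traffic intensity: ρ = λ/(cμ) = 8.7/(2×5.4) = 0.8056
Since ρ = 0.8056 < 1, system is stable.
Offered load a = λ/μ = cρ = 8.7/5.4 = 1.6111
P₀ = [ Σₙ₌₀^1 aⁿ/n! + a^2/(2!(1-ρ)) ]⁻¹
Σ = a^0/0! + a^1/1! = 1.0000 + 1.6111 = 2.6111
a^2/(2!(1-ρ)) = 2.59568/(2 × 0.194444) = 6.6746
P₀ = 1/(2.6111 + 6.6746) = 0.1077
Lq = P₀·a^2·ρ / (2!(1-ρ)²) = 0.107692 × 2.59568 × 0.805556 / (2 × 0.0378086) = 2.9779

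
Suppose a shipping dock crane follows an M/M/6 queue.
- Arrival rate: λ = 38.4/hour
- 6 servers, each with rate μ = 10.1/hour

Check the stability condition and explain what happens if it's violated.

Stability requires ρ = λ/(cμ) < 1
ρ = 38.4/(6 × 10.1) = 38.4/60.60 = 0.6337
Since 0.6337 < 1, the system is STABLE.
The servers are busy 63.37% of the time.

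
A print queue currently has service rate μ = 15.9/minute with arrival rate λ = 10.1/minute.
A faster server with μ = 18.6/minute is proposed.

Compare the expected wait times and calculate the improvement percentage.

System 1: ρ₁ = 10.1/15.9 = 0.6352, W₁ = 1/(15.9-10.1) = 0.17241
System 2: ρ₂ = 10.1/18.6 = 0.5430, W₂ = 1/(18.6-10.1) = 0.11765
Improvement: (W₁-W₂)/W₁ = (0.17241-0.11765)/0.17241 = 31.76%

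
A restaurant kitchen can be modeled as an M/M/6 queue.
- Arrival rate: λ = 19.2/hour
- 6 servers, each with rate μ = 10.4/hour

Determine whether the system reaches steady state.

Stability requires ρ = λ/(cμ) < 1
ρ = 19.2/(6 × 10.4) = 19.2/62.40 = 0.3077
Since 0.3077 < 1, the system is STABLE.
The servers are busy 30.77% of the time.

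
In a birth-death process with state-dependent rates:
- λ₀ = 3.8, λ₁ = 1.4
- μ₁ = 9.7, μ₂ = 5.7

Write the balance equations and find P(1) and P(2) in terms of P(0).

Balance equations:
State 0: λ₀P₀ = μ₁P₁ → P₁ = (λ₀/μ₁)P₀ = (3.8/9.7)P₀ = 0.3918P₀
State 1: P₂ = (λ₀λ₁)/(μ₁μ₂)P₀ = (3.8×1.4)/(9.7×5.7)P₀ = 0.09622P₀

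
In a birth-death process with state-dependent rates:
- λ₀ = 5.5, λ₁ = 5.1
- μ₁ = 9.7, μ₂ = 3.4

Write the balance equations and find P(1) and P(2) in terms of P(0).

Balance equations:
State 0: λ₀P₀ = μ₁P₁ → P₁ = (λ₀/μ₁)P₀ = (5.5/9.7)P₀ = 0.5670P₀
State 1: P₂ = (λ₀λ₁)/(μ₁μ₂)P₀ = (5.5×5.1)/(9.7×3.4)P₀ = 0.8505P₀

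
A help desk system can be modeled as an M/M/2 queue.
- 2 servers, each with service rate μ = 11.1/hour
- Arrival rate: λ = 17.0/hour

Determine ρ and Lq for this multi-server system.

Traffic intensity: ρ = λ/(cμ) = 17.0/(2×11.1) = 0.7658
Since ρ = 0.7658 < 1, system is stable.
Offered load a = λ/μ = cρ = 17.0/11.1 = 1.5315
P₀ = [ Σₙ₌₀^1 aⁿ/n! + a^2/(2!(1-ρ)) ]⁻¹
Σ = a^0/0! + a^1/1! = 1.0000 + 1.5315 = 2.5315
a^2/(2!(1-ρ)) = 2.34559/(2 × 0.234234) = 5.0069
P₀ = 1/(2.5315 + 5.0069) = 0.1327
Lq = P₀·a^2·ρ / (2!(1-ρ)²) = 0.132653 × 2.34559 × 0.765766 / (2 × 0.0548657) = 2.1714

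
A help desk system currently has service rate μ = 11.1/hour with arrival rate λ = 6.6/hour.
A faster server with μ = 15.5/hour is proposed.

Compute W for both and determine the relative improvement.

System 1: ρ₁ = 6.6/11.1 = 0.5946, W₁ = 1/(11.1-6.6) = 0.22222
System 2: ρ₂ = 6.6/15.5 = 0.4258, W₂ = 1/(15.5-6.6) = 0.11236
Improvement: (W₁-W₂)/W₁ = (0.22222-0.11236)/0.22222 = 49.44%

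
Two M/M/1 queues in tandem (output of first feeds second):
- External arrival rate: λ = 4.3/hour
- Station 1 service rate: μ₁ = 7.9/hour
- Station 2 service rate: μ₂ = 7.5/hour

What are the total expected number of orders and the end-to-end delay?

By Jackson's theorem, each station behaves as independent M/M/1.
Station 1: ρ₁ = 4.3/7.9 = 0.5443, L₁ = ρ₁/(1-ρ₁) = λ/(μ₁-λ) = 4.3/3.60 = 1.1944
Station 2: ρ₂ = 4.3/7.5 = 0.5733, L₂ = ρ₂/(1-ρ₂) = λ/(μ₂-λ) = 4.3/3.20 = 1.3438
Total: L = L₁ + L₂ = 1.1944 + 1.3438 = 2.5382
W = L/λ = 2.5382/4.3 = 0.5903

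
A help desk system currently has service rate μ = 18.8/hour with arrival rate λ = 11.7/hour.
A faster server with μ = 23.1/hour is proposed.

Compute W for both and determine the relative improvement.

System 1: ρ₁ = 11.7/18.8 = 0.6223, W₁ = 1/(18.8-11.7) = 0.14085
System 2: ρ₂ = 11.7/23.1 = 0.5065, W₂ = 1/(23.1-11.7) = 0.087719
Improvement: (W₁-W₂)/W₁ = (0.14085-0.087719)/0.14085 = 37.72%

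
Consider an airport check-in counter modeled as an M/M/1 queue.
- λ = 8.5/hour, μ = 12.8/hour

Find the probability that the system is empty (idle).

ρ = λ/μ = 8.5/12.8 = 0.6641
P(0) = 1 - ρ = 1 - 0.6641 = 0.3359
The server is idle 33.59% of the time.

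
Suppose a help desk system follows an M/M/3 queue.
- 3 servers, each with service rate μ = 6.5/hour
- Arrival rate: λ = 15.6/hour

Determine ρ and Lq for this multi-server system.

Traffic intensity: ρ = λ/(cμ) = 15.6/(3×6.5) = 0.8000
Since ρ = 0.8000 < 1, system is stable.
Offered load a = λ/μ = cρ = 15.6/6.5 = 2.4000
P₀ = [ Σₙ₌₀^2 aⁿ/n! + a^3/(3!(1-ρ)) ]⁻¹
Σ = a^0/0! + a^1/1! + a^2/2! = 1.0000 + 2.4000 + 2.8800 = 6.2800
a^3/(3!(1-ρ)) = 13.8240/(6 × 0.2000) = 11.5200
P₀ = 1/(6.2800 + 11.5200) = 0.05618
Lq = P₀·a^3·ρ / (3!(1-ρ)²) = 0.05618 × 13.8240 × 0.8000 / (6 × 0.04000) = 2.5888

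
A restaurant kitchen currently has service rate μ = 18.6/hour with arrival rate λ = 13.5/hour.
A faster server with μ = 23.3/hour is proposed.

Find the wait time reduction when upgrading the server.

System 1: ρ₁ = 13.5/18.6 = 0.7258, W₁ = 1/(18.6-13.5) = 0.19608
System 2: ρ₂ = 13.5/23.3 = 0.5794, W₂ = 1/(23.3-13.5) = 0.10204
Improvement: (W₁-W₂)/W₁ = (0.19608-0.10204)/0.19608 = 47.96%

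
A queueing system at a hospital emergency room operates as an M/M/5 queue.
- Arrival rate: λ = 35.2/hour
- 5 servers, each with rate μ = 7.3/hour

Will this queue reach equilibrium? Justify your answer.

Stability requires ρ = λ/(cμ) < 1
ρ = 35.2/(5 × 7.3) = 35.2/36.50 = 0.9644
Since 0.9644 < 1, the system is STABLE.
The servers are busy 96.44% of the time.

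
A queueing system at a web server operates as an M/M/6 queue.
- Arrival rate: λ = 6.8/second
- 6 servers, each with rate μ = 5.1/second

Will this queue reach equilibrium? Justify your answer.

Stability requires ρ = λ/(cμ) < 1
ρ = 6.8/(6 × 5.1) = 6.8/30.60 = 0.2222
Since 0.2222 < 1, the system is STABLE.
The servers are busy 22.22% of the time.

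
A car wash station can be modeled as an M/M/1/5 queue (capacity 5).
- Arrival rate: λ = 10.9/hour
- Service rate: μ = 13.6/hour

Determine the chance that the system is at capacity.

ρ = λ/μ = 10.9/13.6 = 0.80147
P₀ = (1-ρ)/(1-ρ^(K+1)) = (1-0.80147)/(1-0.80147^6) = 0.1985/0.7350 = 0.2701
P_K = P₀×ρ^K = 0.27013 × 0.80147^5 = 0.27013 × 0.33070 = 0.08933
Blocking probability = 8.93%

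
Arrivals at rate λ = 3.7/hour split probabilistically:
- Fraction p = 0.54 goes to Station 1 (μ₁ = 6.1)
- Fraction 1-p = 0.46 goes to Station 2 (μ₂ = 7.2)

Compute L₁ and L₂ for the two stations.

Effective rates: λ₁ = 3.7×0.54 = 1.998, λ₂ = 3.7×0.46 = 1.702
Station 1: ρ₁ = 1.998/6.1 = 0.32754, L₁ = ρ₁/(1-ρ₁) = 0.32754/(1-0.32754) = 0.4871
Station 2: ρ₂ = 1.702/7.2 = 0.2364, L₂ = ρ₂/(1-ρ₂) = 0.2364/(1-0.2364) = 0.3096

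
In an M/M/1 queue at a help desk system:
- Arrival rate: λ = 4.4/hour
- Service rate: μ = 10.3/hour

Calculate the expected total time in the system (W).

First, compute utilization: ρ = λ/μ = 4.4/10.3 = 0.4272
For M/M/1: W = 1/(μ-λ)
W = 1/(10.3-4.4) = 1/5.90
W = 0.1695 hours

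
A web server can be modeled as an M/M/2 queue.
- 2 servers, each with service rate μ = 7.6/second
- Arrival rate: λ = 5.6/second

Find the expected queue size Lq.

Traffic intensity: ρ = λ/(cμ) = 5.6/(2×7.6) = 0.3684
Since ρ = 0.3684 < 1, system is stable.
Offered load a = λ/μ = cρ = 5.6/7.6 = 0.7368
P₀ = [ Σₙ₌₀^1 aⁿ/n! + a^2/(2!(1-ρ)) ]⁻¹
Σ = a^0/0! + a^1/1! = 1.0000 + 0.7368 = 1.7368
a^2/(2!(1-ρ)) = 0.5429/(2 × 0.6316) = 0.4298
P₀ = 1/(1.7368 + 0.42982) = 0.4615
Lq = P₀·a^2·ρ / (2!(1-ρ)²) = 0.4615 × 0.5429 × 0.3684 / (2 × 0.3989) = 0.1157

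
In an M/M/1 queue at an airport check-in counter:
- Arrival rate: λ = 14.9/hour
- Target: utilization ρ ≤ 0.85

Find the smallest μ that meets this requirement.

ρ = λ/μ, so μ = λ/ρ
μ ≥ 14.9/0.85 = 17.5294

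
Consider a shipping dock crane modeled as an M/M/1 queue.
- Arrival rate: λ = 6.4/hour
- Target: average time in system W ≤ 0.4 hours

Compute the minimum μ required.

For M/M/1: W = 1/(μ-λ)
Need W ≤ 0.4, so 1/(μ-λ) ≤ 0.4
μ - λ ≥ 1/0.4 = 2.5000
μ ≥ 6.4 + 2.5000 = 8.9000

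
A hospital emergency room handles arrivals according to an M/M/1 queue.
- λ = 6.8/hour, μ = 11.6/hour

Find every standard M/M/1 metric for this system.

Step 1: ρ = λ/μ = 6.8/11.6 = 0.5862
Step 2: L = λ/(μ-λ) = 6.8/4.80 = 1.4167
Step 3: Lq = λ²/(μ(μ-λ)) = 46.24/(11.6×4.80) = 0.8305
Step 4: W = 1/(μ-λ) = 1/4.80 = 0.208333
Step 5: Wq = λ/(μ(μ-λ)) = 6.8/(11.6×4.80) = 0.1221
Step 6: P(0) = 1-ρ = 0.4138
Verify: L = λW = 6.8×0.208333 = 1.4167 ✔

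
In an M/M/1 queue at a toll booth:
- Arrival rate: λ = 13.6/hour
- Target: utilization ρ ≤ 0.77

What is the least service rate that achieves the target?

ρ = λ/μ, so μ = λ/ρ
μ ≥ 13.6/0.77 = 17.6623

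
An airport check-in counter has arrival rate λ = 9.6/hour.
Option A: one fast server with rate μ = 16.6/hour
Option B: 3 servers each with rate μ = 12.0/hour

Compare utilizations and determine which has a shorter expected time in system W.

Option A: single server μ = 16.6 (M/M/1)
  ρ_A = 9.6/16.6 = 0.5783
  W_A = 1/(μ-λ) = 1/(16.6-9.6) = 1/7.00 = 0.1429

Option B: 3 servers μ = 12.0 (M/M/3)
  ρ_B = λ/(cμ) = 9.6/(3×12.0) = 0.2667
  Offered load a = λ/μ = cρ = 9.6/12.0 = 0.8000
  P₀ = [ Σₙ₌₀^2 aⁿ/n! + a^3/(3!(1-ρ)) ]⁻¹
  Σ = a^0/0! + a^1/1! + a^2/2! = 1.0000 + 0.8000 + 0.3200 = 2.1200
  a^3/(3!(1-ρ)) = 0.5120/(6 × 0.7333) = 0.1164
  P₀ = 1/(2.1200 + 0.11636) = 0.4472
  Lq = P₀·a^3·ρ / (3!(1-ρ)²) = 0.4472 × 0.5120 × 0.2667 / (6 × 0.5378) = 0.01892
  Wq_B = Lq/λ = 0.01892/9.6 = 0.001971
  W_B = Wq_B + 1/μ = 0.001971 + 0.08333 = 0.08530

Since W_B = 0.08530 < W_A = 0.1429, Option B (multiple servers) has the shorter time in system.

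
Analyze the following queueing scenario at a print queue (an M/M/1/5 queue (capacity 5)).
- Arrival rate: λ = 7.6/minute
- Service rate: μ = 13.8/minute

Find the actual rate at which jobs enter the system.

ρ = λ/μ = 7.6/13.8 = 0.55072
P₀ = (1-ρ)/(1-ρ^(K+1)) = (1-0.55072)/(1-0.55072^6) = 0.4493/0.9721 = 0.4622
P_K = P₀×ρ^K = 0.46217 × 0.55072^5 = 0.46217 × 0.050659 = 0.02341
λ_eff = λ(1-P_K) = 7.6 × (1 - 0.02341) = 7.6 × 0.97659 = 7.4221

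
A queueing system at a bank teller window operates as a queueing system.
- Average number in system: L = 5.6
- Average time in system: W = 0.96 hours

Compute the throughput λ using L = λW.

Little's Law: L = λW, so λ = L/W
λ = 5.6/0.96 = 5.8333 transactions/hour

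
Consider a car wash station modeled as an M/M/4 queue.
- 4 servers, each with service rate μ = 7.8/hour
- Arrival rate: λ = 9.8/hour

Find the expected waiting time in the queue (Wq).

Traffic intensity: ρ = λ/(cμ) = 9.8/(4×7.8) = 0.3141
Since ρ = 0.3141 < 1, system is stable.
Offered load a = λ/μ = cρ = 9.8/7.8 = 1.2564
P₀ = [ Σₙ₌₀^3 aⁿ/n! + a^4/(4!(1-ρ)) ]⁻¹
Σ = a^0/0! + a^1/1! + a^2/2! + a^3/3! = 1.0000 + 1.2564 + 0.78928 + 0.33055 = 3.3762
a^4/(4!(1-ρ)) = 2.4919/(24 × 0.6859) = 0.1514
P₀ = 1/(3.3762 + 0.1514) = 0.2835
Lq = P₀·a^4·ρ / (4!(1-ρ)²) = 0.2835 × 2.4919 × 0.3141 / (24 × 0.4705) = 0.01965
Wq = Lq/λ = 0.01965/9.8 = 0.002005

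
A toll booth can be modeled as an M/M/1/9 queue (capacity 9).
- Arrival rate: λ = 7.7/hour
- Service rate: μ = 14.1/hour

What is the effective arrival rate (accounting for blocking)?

ρ = λ/μ = 7.7/14.1 = 0.5461
P₀ = (1-ρ)/(1-ρ^(K+1)) = (1-0.5461)/(1-0.5461^10) = 0.4539/0.9976 = 0.4550
P_K = P₀×ρ^K = 0.45497 × 0.5461^9 = 0.45497 × 0.0043197 = 0.001965
λ_eff = λ(1-P_K) = 7.7 × (1 - 0.001965) = 7.7 × 0.99804 = 7.6849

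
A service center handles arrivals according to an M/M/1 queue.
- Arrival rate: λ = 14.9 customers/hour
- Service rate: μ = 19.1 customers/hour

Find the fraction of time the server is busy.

Server utilization: ρ = λ/μ
ρ = 14.9/19.1 = 0.7801
The server is busy 78.01% of the time.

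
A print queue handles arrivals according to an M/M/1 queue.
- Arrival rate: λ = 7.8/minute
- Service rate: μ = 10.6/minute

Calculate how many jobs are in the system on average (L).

ρ = λ/μ = 7.8/10.6 = 0.7358
For M/M/1: L = λ/(μ-λ)
L = 7.8/(10.6-7.8) = 7.8/2.80
L = 2.7857 jobs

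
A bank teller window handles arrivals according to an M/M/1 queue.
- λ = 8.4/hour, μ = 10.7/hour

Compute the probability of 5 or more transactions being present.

ρ = λ/μ = 8.4/10.7 = 0.78505
P(N ≥ n) = ρⁿ
P(N ≥ 5) = 0.78505^5
P(N ≥ 5) = 0.2982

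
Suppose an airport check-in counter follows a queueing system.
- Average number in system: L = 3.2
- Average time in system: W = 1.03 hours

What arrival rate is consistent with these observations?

Little's Law: L = λW, so λ = L/W
λ = 3.2/1.03 = 3.1068 passengers/hour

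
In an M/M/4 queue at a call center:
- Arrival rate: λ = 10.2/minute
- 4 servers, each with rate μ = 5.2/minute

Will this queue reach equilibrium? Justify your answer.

Stability requires ρ = λ/(cμ) < 1
ρ = 10.2/(4 × 5.2) = 10.2/20.80 = 0.4904
Since 0.4904 < 1, the system is STABLE.
The servers are busy 49.04% of the time.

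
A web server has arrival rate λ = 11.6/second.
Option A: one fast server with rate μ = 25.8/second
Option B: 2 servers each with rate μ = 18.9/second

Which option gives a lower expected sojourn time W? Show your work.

Option A: single server μ = 25.8 (M/M/1)
  ρ_A = 11.6/25.8 = 0.4496
  W_A = 1/(μ-λ) = 1/(25.8-11.6) = 1/14.20 = 0.07042

Option B: 2 servers μ = 18.9 (M/M/2)
  ρ_B = λ/(cμ) = 11.6/(2×18.9) = 0.3069
  Offered load a = λ/μ = cρ = 11.6/18.9 = 0.6138
  P₀ = [ Σₙ₌₀^1 aⁿ/n! + a^2/(2!(1-ρ)) ]⁻¹
  Σ = a^0/0! + a^1/1! = 1.0000 + 0.6138 = 1.6138
  a^2/(2!(1-ρ)) = 0.37670/(2 × 0.69312) = 0.2717
  P₀ = 1/(1.6138 + 0.2717) = 0.5304
  Lq = P₀·a^2·ρ / (2!(1-ρ)²) = 0.53036 × 0.37670 × 0.30688 / (2 × 0.48042) = 0.06381
  Wq_B = Lq/λ = 0.06381/11.6 = 0.005501
  W_B = Wq_B + 1/μ = 0.005501 + 0.05291 = 0.05841

Since W_B = 0.05841 < W_A = 0.07042, Option B (multiple servers) has the shorter time in system.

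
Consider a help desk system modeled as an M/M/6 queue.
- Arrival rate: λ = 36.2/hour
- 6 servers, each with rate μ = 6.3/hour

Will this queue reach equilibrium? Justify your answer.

Stability requires ρ = λ/(cμ) < 1
ρ = 36.2/(6 × 6.3) = 36.2/37.80 = 0.9577
Since 0.9577 < 1, the system is STABLE.
The servers are busy 95.77% of the time.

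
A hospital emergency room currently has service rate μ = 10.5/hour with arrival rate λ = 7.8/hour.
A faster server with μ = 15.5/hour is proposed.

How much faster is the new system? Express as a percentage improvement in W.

System 1: ρ₁ = 7.8/10.5 = 0.7429, W₁ = 1/(10.5-7.8) = 0.37037
System 2: ρ₂ = 7.8/15.5 = 0.5032, W₂ = 1/(15.5-7.8) = 0.12987
Improvement: (W₁-W₂)/W₁ = (0.37037-0.12987)/0.37037 = 64.94%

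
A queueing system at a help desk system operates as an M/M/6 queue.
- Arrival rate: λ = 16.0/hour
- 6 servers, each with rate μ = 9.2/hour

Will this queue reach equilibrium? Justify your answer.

Stability requires ρ = λ/(cμ) < 1
ρ = 16.0/(6 × 9.2) = 16.0/55.20 = 0.2899
Since 0.2899 < 1, the system is STABLE.
The servers are busy 28.99% of the time.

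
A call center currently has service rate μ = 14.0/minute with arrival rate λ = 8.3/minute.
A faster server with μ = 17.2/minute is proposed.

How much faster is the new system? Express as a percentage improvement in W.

System 1: ρ₁ = 8.3/14.0 = 0.5929, W₁ = 1/(14.0-8.3) = 0.17544
System 2: ρ₂ = 8.3/17.2 = 0.4826, W₂ = 1/(17.2-8.3) = 0.11236
Improvement: (W₁-W₂)/W₁ = (0.17544-0.11236)/0.17544 = 35.96%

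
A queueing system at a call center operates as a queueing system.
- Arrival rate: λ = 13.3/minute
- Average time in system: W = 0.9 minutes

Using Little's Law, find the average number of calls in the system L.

Little's Law: L = λW
L = 13.3 × 0.9 = 11.9700 calls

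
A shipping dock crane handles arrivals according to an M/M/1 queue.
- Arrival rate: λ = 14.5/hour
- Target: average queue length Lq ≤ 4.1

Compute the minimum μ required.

For M/M/1: Lq = λ²/(μ(μ-λ))
Need Lq ≤ 4.1, i.e. μ(μ-λ) ≥ λ²/4.1
μ² - 14.5μ - 210.25/4.1 ≥ 0  →  μ² - 14.5μ - 51.2805 ≥ 0
Quadratic formula (positive root): μ = [λ + √(λ² + 4×51.2805)]/2
Discriminant: 210.25 + 4×51.2805 = 415.3720, √415.3720 = 20.38068
μ ≥ (14.5 + 20.38068)/2 = 17.4403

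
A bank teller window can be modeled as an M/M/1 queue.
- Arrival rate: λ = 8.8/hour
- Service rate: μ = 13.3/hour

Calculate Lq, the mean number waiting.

ρ = λ/μ = 8.8/13.3 = 0.6617
For M/M/1: Lq = λ²/(μ(μ-λ))
Lq = 77.44/(13.3 × 4.50)
Lq = 1.2939 transactions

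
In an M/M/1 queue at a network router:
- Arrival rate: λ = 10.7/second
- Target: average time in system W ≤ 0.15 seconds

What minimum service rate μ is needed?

For M/M/1: W = 1/(μ-λ)
Need W ≤ 0.15, so 1/(μ-λ) ≤ 0.15
μ - λ ≥ 1/0.15 = 6.6667
μ ≥ 10.7 + 6.6667 = 17.3667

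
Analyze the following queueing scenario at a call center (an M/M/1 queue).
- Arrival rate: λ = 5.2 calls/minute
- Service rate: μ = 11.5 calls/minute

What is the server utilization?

Server utilization: ρ = λ/μ
ρ = 5.2/11.5 = 0.4522
The server is busy 45.22% of the time.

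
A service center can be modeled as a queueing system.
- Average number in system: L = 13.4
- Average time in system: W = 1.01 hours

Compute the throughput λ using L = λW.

Little's Law: L = λW, so λ = L/W
λ = 13.4/1.01 = 13.2673 customers/hour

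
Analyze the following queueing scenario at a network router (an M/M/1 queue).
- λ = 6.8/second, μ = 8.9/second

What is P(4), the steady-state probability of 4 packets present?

ρ = λ/μ = 6.8/8.9 = 0.7640
P(n) = (1-ρ)ρⁿ
P(4) = (1-0.7640) × 0.7640^4
P(4) = 0.2360 × 0.3407
P(4) = 0.08041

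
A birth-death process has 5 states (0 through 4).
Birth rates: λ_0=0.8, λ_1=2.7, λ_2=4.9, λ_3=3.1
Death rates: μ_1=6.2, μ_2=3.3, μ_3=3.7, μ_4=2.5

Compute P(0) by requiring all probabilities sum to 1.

Ratios P(n)/P(0) = (λ₀···λₙ₋₁)/(μ₁···μₙ):
P(1)/P(0) = (0.8)/(6.2) = 0.1290
P(2)/P(0) = (0.8×2.7)/(6.2×3.3) = 0.1056
P(3)/P(0) = (0.8×2.7×4.9)/(6.2×3.3×3.7) = 0.1398
P(4)/P(0) = (0.8×2.7×4.9×3.1)/(6.2×3.3×3.7×2.5) = 0.1734

Normalization: ∑ P(n) = 1
P(0) × (1.0000 + 0.1290 + 0.1056 + 0.1398 + 0.1734) = 1
P(0) × 1.5478 = 1
P(0) = 1/1.5478 = 0.6461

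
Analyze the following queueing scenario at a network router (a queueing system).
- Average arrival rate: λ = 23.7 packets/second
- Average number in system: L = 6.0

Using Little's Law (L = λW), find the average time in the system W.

Little's Law: L = λW, so W = L/λ
W = 6.0/23.7 = 0.2532 seconds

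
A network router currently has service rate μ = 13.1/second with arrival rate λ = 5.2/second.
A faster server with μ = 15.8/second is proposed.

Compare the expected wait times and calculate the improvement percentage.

System 1: ρ₁ = 5.2/13.1 = 0.3969, W₁ = 1/(13.1-5.2) = 0.12658
System 2: ρ₂ = 5.2/15.8 = 0.3291, W₂ = 1/(15.8-5.2) = 0.094340
Improvement: (W₁-W₂)/W₁ = (0.12658-0.094340)/0.12658 = 25.47%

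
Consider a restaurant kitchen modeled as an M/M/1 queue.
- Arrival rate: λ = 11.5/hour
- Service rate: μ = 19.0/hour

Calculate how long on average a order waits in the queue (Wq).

First, compute utilization: ρ = λ/μ = 11.5/19.0 = 0.6053
For M/M/1: Wq = λ/(μ(μ-λ))
Wq = 11.5/(19.0 × (19.0-11.5))
Wq = 11.5/(19.0 × 7.50)
Wq = 0.08070 hours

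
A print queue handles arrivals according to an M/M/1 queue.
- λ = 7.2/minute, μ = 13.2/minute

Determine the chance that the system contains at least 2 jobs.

ρ = λ/μ = 7.2/13.2 = 0.54545
P(N ≥ n) = ρⁿ
P(N ≥ 2) = 0.54545^2
P(N ≥ 2) = 0.2975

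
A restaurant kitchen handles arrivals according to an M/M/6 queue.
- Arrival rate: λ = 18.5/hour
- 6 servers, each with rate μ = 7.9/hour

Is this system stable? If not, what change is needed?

Stability requires ρ = λ/(cμ) < 1
ρ = 18.5/(6 × 7.9) = 18.5/47.40 = 0.3903
Since 0.3903 < 1, the system is STABLE.
The servers are busy 39.03% of the time.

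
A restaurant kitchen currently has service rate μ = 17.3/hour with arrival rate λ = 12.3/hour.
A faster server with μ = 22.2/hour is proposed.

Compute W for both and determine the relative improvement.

System 1: ρ₁ = 12.3/17.3 = 0.7110, W₁ = 1/(17.3-12.3) = 0.20000
System 2: ρ₂ = 12.3/22.2 = 0.5541, W₂ = 1/(22.2-12.3) = 0.10101
Improvement: (W₁-W₂)/W₁ = (0.20000-0.10101)/0.20000 = 49.49%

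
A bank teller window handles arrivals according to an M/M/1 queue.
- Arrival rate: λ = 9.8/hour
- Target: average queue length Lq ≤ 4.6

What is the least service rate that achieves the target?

For M/M/1: Lq = λ²/(μ(μ-λ))
Need Lq ≤ 4.6, i.e. μ(μ-λ) ≥ λ²/4.6
μ² - 9.8μ - 96.04/4.6 ≥ 0  →  μ² - 9.8μ - 20.87826 ≥ 0
Quadratic formula (positive root): μ = [λ + √(λ² + 4×20.87826)]/2
Discriminant: 96.04 + 4×20.87826 = 179.5530, √179.5530 = 13.39974
μ ≥ (9.8 + 13.39974)/2 = 11.5999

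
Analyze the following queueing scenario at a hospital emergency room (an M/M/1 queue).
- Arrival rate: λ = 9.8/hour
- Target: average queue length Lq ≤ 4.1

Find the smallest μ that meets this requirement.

For M/M/1: Lq = λ²/(μ(μ-λ))
Need Lq ≤ 4.1, i.e. μ(μ-λ) ≥ λ²/4.1
μ² - 9.8μ - 96.04/4.1 ≥ 0  →  μ² - 9.8μ - 23.4244 ≥ 0
Quadratic formula (positive root): μ = [λ + √(λ² + 4×23.4244)]/2
Discriminant: 96.04 + 4×23.4244 = 189.7376, √189.7376 = 13.7745
μ ≥ (9.8 + 13.7745)/2 = 11.7873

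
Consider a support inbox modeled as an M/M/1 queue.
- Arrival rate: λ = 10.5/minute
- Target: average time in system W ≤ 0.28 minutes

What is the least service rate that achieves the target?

For M/M/1: W = 1/(μ-λ)
Need W ≤ 0.28, so 1/(μ-λ) ≤ 0.28
μ - λ ≥ 1/0.28 = 3.5714
μ ≥ 10.5 + 3.5714 = 14.0714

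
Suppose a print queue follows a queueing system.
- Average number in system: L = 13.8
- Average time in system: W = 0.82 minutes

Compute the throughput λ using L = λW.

Little's Law: L = λW, so λ = L/W
λ = 13.8/0.82 = 16.8293 jobs/minute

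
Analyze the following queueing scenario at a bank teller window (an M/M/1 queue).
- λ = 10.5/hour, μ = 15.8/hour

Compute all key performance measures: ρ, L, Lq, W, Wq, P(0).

Step 1: ρ = λ/μ = 10.5/15.8 = 0.6646
Step 2: L = λ/(μ-λ) = 10.5/5.30 = 1.9811
Step 3: Lq = λ²/(μ(μ-λ)) = 110.25/(15.8×5.30) = 1.3166
Step 4: W = 1/(μ-λ) = 1/5.30 = 0.18868
Step 5: Wq = λ/(μ(μ-λ)) = 10.5/(15.8×5.30) = 0.1254
Step 6: P(0) = 1-ρ = 0.3354
Verify: L = λW = 10.5×0.18868 = 1.9811 ✔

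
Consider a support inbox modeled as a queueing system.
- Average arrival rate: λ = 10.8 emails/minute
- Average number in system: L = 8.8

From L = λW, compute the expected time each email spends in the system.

Little's Law: L = λW, so W = L/λ
W = 8.8/10.8 = 0.8148 minutes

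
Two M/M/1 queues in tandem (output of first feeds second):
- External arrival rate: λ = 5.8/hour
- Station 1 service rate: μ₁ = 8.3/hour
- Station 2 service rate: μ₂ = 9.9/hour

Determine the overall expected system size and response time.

By Jackson's theorem, each station behaves as independent M/M/1.
Station 1: ρ₁ = 5.8/8.3 = 0.6988, L₁ = ρ₁/(1-ρ₁) = λ/(μ₁-λ) = 5.8/2.50 = 2.3200
Station 2: ρ₂ = 5.8/9.9 = 0.5859, L₂ = ρ₂/(1-ρ₂) = λ/(μ₂-λ) = 5.8/4.10 = 1.4146
Total: L = L₁ + L₂ = 2.3200 + 1.4146 = 3.7346
W = L/λ = 3.7346/5.8 = 0.6439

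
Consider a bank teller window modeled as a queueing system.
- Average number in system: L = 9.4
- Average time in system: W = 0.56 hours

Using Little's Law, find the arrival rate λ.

Little's Law: L = λW, so λ = L/W
λ = 9.4/0.56 = 16.7857 transactions/hour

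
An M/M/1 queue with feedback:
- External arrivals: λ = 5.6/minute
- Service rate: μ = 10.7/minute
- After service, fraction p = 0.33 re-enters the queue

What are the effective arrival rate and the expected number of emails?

Effective arrival rate: λ_eff = λ/(1-p) = 5.6/(1-0.33) = 5.6/0.67 = 8.35821
ρ = λ_eff/μ = 8.35821/10.7 = 0.781141
L = ρ/(1-ρ) = 0.781141/(1-0.781141) = 3.5692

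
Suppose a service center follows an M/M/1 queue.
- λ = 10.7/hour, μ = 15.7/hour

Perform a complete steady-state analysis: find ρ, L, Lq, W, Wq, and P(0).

Step 1: ρ = λ/μ = 10.7/15.7 = 0.6815
Step 2: L = λ/(μ-λ) = 10.7/5.00 = 2.1400
Step 3: Lq = λ²/(μ(μ-λ)) = 114.49/(15.7×5.00) = 1.4585
Step 4: W = 1/(μ-λ) = 1/5.00 = 0.2000
Step 5: Wq = λ/(μ(μ-λ)) = 10.7/(15.7×5.00) = 0.1363
Step 6: P(0) = 1-ρ = 0.3185
Verify: L = λW = 10.7×0.2000 = 2.1400 ✔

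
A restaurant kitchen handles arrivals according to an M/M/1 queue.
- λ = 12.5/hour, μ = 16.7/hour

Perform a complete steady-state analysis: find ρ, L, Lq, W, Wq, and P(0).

Step 1: ρ = λ/μ = 12.5/16.7 = 0.7485
Step 2: L = λ/(μ-λ) = 12.5/4.20 = 2.9762
Step 3: Lq = λ²/(μ(μ-λ)) = 156.25/(16.7×4.20) = 2.2277
Step 4: W = 1/(μ-λ) = 1/4.20 = 0.238095
Step 5: Wq = λ/(μ(μ-λ)) = 12.5/(16.7×4.20) = 0.1782
Step 6: P(0) = 1-ρ = 0.2515
Verify: L = λW = 12.5×0.238095 = 2.9762 ✔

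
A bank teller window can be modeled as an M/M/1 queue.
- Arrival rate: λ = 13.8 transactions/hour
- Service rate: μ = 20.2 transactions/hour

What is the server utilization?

Server utilization: ρ = λ/μ
ρ = 13.8/20.2 = 0.6832
The server is busy 68.32% of the time.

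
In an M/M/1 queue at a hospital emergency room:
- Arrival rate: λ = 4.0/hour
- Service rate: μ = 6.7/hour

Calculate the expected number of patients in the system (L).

ρ = λ/μ = 4.0/6.7 = 0.5970
For M/M/1: L = λ/(μ-λ)
L = 4.0/(6.7-4.0) = 4.0/2.70
L = 1.4815 patients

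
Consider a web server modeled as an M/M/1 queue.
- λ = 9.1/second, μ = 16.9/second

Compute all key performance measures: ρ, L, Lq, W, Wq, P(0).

Step 1: ρ = λ/μ = 9.1/16.9 = 0.5385
Step 2: L = λ/(μ-λ) = 9.1/7.80 = 1.1667
Step 3: Lq = λ²/(μ(μ-λ)) = 82.81/(16.9×7.80) = 0.6282
Step 4: W = 1/(μ-λ) = 1/7.80 = 0.12821
Step 5: Wq = λ/(μ(μ-λ)) = 9.1/(16.9×7.80) = 0.06903
Step 6: P(0) = 1-ρ = 0.4615
Verify: L = λW = 9.1×0.12821 = 1.1667 ✔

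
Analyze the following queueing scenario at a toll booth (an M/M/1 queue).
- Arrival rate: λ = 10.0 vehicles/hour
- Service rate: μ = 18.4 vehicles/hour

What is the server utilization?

Server utilization: ρ = λ/μ
ρ = 10.0/18.4 = 0.5435
The server is busy 54.35% of the time.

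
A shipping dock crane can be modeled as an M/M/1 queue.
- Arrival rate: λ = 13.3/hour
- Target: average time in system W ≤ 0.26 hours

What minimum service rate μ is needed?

For M/M/1: W = 1/(μ-λ)
Need W ≤ 0.26, so 1/(μ-λ) ≤ 0.26
μ - λ ≥ 1/0.26 = 3.8462
μ ≥ 13.3 + 3.8462 = 17.1462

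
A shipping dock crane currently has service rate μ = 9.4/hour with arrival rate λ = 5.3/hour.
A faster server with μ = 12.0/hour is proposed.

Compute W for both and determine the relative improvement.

System 1: ρ₁ = 5.3/9.4 = 0.5638, W₁ = 1/(9.4-5.3) = 0.24390
System 2: ρ₂ = 5.3/12.0 = 0.4417, W₂ = 1/(12.0-5.3) = 0.14925
Improvement: (W₁-W₂)/W₁ = (0.24390-0.14925)/0.24390 = 38.81%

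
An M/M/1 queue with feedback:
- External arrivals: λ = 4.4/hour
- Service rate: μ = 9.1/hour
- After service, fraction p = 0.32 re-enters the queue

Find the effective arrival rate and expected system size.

Effective arrival rate: λ_eff = λ/(1-p) = 4.4/(1-0.32) = 4.4/0.68 = 6.47059
ρ = λ_eff/μ = 6.47059/9.1 = 0.711054
L = ρ/(1-ρ) = 0.711054/(1-0.711054) = 2.4609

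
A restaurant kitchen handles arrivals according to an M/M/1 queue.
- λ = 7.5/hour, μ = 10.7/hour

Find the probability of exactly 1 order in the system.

ρ = λ/μ = 7.5/10.7 = 0.7009
P(n) = (1-ρ)ρⁿ
P(1) = (1-0.7009) × 0.7009^1
P(1) = 0.2991 × 0.7009
P(1) = 0.2096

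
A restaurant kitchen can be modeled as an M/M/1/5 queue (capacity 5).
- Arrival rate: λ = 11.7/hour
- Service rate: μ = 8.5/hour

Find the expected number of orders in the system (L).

ρ = λ/μ = 11.7/8.5 = 1.37647
P₀ = (1-ρ)/(1-ρ^(K+1)) = (1-1.37647)/(1-1.37647^6) = -0.37647/-5.8014 = 0.06489
P_K = P₀×ρ^K = 0.06489 × 1.37647^5 = 0.06489 × 4.9412 = 0.3206
L = ρ[1 - (K+1)ρ^K + Kρ^(K+1)] / [(1-ρ)(1-ρ^(K+1))]
L = 1.37647 × (1 - 6×4.941215 + 5×6.801434) / ((1 - 1.37647) × (1 - 6.801434)) = 3.3780 orders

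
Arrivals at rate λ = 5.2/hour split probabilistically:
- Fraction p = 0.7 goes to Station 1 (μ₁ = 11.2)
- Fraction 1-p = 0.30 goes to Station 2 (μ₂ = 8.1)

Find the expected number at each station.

Effective rates: λ₁ = 5.2×0.7 = 3.64, λ₂ = 5.2×0.30 = 1.56
Station 1: ρ₁ = 3.64/11.2 = 0.3250, L₁ = ρ₁/(1-ρ₁) = 0.3250/(1-0.3250) = 0.4815
Station 2: ρ₂ = 1.56/8.1 = 0.1926, L₂ = ρ₂/(1-ρ₂) = 0.1926/(1-0.1926) = 0.2385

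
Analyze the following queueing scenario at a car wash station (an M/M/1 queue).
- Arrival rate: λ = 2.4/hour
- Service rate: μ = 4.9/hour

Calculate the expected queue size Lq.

ρ = λ/μ = 2.4/4.9 = 0.4898
For M/M/1: Lq = λ²/(μ(μ-λ))
Lq = 5.76/(4.9 × 2.50)
Lq = 0.4702 cars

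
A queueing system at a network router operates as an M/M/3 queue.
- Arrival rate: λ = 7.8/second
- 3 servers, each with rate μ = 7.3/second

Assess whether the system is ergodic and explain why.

Stability requires ρ = λ/(cμ) < 1
ρ = 7.8/(3 × 7.3) = 7.8/21.90 = 0.3562
Since 0.3562 < 1, the system is STABLE.
The servers are busy 35.62% of the time.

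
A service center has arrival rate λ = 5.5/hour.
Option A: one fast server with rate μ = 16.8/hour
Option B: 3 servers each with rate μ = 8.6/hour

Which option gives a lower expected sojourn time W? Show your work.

Option A: single server μ = 16.8 (M/M/1)
  ρ_A = 5.5/16.8 = 0.3274
  W_A = 1/(μ-λ) = 1/(16.8-5.5) = 1/11.30 = 0.08850

Option B: 3 servers μ = 8.6 (M/M/3)
  ρ_B = λ/(cμ) = 5.5/(3×8.6) = 0.2132
  Offered load a = λ/μ = cρ = 5.5/8.6 = 0.6395
  P₀ = [ Σₙ₌₀^2 aⁿ/n! + a^3/(3!(1-ρ)) ]⁻¹
  Σ = a^0/0! + a^1/1! + a^2/2! = 1.0000 + 0.6395 + 0.2045 = 1.8440
  a^3/(3!(1-ρ)) = 0.2616/(6 × 0.7868) = 0.05541
  P₀ = 1/(1.8440 + 0.05541) = 0.5265
  Lq = P₀·a^3·ρ / (3!(1-ρ)²) = 0.52647 × 0.26157 × 0.21318 / (6 × 0.61909) = 0.007903
  Wq_B = Lq/λ = 0.007903/5.5 = 0.001437
  W_B = Wq_B + 1/μ = 0.001437 + 0.1163 = 0.1177

Since W_A = 0.08850 < W_B = 0.1177, Option A (single fast server) has the shorter time in system.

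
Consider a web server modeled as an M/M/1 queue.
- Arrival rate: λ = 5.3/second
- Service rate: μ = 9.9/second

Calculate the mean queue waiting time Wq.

First, compute utilization: ρ = λ/μ = 5.3/9.9 = 0.5354
For M/M/1: Wq = λ/(μ(μ-λ))
Wq = 5.3/(9.9 × (9.9-5.3))
Wq = 5.3/(9.9 × 4.60)
Wq = 0.1164 seconds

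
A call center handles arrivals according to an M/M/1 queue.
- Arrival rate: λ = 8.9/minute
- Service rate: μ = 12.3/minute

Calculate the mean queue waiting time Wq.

First, compute utilization: ρ = λ/μ = 8.9/12.3 = 0.7236
For M/M/1: Wq = λ/(μ(μ-λ))
Wq = 8.9/(12.3 × (12.3-8.9))
Wq = 8.9/(12.3 × 3.40)
Wq = 0.2128 minutes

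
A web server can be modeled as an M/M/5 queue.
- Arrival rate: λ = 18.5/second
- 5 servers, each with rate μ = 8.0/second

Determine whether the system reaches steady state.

Stability requires ρ = λ/(cμ) < 1
ρ = 18.5/(5 × 8.0) = 18.5/40.00 = 0.4625
Since 0.4625 < 1, the system is STABLE.
The servers are busy 46.25% of the time.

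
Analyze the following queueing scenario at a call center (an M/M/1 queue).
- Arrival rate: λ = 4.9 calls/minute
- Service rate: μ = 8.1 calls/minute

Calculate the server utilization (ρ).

Server utilization: ρ = λ/μ
ρ = 4.9/8.1 = 0.6049
The server is busy 60.49% of the time.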